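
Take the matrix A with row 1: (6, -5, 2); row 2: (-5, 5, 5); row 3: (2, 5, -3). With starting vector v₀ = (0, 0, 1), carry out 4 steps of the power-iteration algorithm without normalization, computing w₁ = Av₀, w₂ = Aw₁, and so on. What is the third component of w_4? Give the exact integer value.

w1 = Av₀ = (6·0 + (-5)·0 + 2·1; (-5)·0 + 5·0 + 5·1; 2·0 + 5·0 + (-3)·1) = (2, 5, -3)
w2 = Aw1 = (6·2 + (-5)·5 + 2·(-3); (-5)·2 + 5·5 + 5·(-3); 2·2 + 5·5 + (-3)·(-3)) = (-19, 0, 38)
w3 = Aw2 = (-38, 285, -152)
w4 = Aw3 = (-1957, 855, 1805)
The requested component of w4 is 1805.

1805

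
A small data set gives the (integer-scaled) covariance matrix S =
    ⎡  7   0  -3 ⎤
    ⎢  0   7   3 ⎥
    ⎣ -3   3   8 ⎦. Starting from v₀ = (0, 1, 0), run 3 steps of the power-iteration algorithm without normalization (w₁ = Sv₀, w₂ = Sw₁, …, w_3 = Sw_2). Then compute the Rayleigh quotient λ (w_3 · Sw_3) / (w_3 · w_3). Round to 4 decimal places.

w1 = Sv₀ = (7·0 + 0·1 + (-3)·0; 0·0 + 7·1 + 3·0; (-3)·0 + 3·1 + 8·0) = (0, 7, 3)
w2 = Sw1 = (7·0 + 0·7 + (-3)·3; 0·0 + 7·7 + 3·3; (-3)·0 + 3·7 + 8·3) = (-9, 58, 45)
w3 = Sw2 = (-198, 541, 561)
Sw3 = (-3069, 5470, 6705)
w3·Sw3 = (-198)·(-3069) + 541·5470 + 561·6705 = 7328437; w3·w3 = (-198)·(-198) + 541·541 + 561·561 = 646606
λ ≈ 7328437/646606 = 11.3337

11.3337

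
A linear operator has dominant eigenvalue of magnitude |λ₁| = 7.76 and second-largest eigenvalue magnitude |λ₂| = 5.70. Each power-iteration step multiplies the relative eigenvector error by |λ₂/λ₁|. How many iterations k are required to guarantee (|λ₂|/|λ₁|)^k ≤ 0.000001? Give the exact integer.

|λ₂/λ₁| = 5.70/7.76 = 0.73454
Need k ≥ ln(0.000001) / ln(0.73454) = -13.8155 / -0.3085 ≈ 44.781
Smallest integer k satisfying the bound: 45

45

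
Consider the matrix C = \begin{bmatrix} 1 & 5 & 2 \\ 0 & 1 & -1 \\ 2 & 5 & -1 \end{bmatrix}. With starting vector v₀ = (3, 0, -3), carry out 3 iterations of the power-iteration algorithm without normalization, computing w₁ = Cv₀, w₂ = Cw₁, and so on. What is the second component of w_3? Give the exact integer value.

-6

w1 = Cv₀ = (1·3 + 5·0 + 2·(-3); 0·3 + 1·0 + (-1)·(-3); 2·3 + 5·0 + (-1)·(-3)) = (-3, 3, 9)
w2 = Cw1 = (1·(-3) + 5·3 + 2·9; 0·(-3) + 1·3 + (-1)·9; 2·(-3) + 5·3 + (-1)·9) = (30, -6, 0)
w3 = Cw2 = (0, -6, 30)
The requested component of w3 is -6.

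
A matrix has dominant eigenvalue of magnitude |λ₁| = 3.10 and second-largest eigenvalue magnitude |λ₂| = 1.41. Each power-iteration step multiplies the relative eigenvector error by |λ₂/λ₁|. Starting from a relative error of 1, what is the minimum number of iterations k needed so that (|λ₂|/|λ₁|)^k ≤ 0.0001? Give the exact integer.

12

|λ₂/λ₁| = 1.41/3.10 = 0.45484
Need k ≥ ln(0.0001) / ln(0.45484) = -9.2103 / -0.7878 ≈ 11.691
Smallest integer k satisfying the bound: 12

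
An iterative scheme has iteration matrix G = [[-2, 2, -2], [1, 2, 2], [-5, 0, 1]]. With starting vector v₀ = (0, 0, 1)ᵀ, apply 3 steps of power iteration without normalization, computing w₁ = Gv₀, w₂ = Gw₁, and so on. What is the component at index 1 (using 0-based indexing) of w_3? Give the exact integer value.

w1 = Gv₀ = ((-2)·0 + 2·0 + (-2)·1; 1·0 + 2·0 + 2·1; (-5)·0 + 0·0 + 1·1) = (-2, 2, 1)
w2 = Gw1 = ((-2)·(-2) + 2·2 + (-2)·1; 1·(-2) + 2·2 + 2·1; (-5)·(-2) + 0·2 + 1·1) = (6, 4, 11)
w3 = Gw2 = (-26, 36, -19)
The requested component of w3 is 36.

36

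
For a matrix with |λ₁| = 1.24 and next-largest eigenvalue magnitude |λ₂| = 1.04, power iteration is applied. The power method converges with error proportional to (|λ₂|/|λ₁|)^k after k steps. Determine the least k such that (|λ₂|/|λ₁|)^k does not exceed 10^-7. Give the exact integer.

|λ₂/λ₁| = 1.04/1.24 = 0.83871
Need k ≥ ln(10^-7) / ln(0.83871) = -16.1181 / -0.1759 ≈ 91.637
Smallest integer k satisfying the bound: 92

92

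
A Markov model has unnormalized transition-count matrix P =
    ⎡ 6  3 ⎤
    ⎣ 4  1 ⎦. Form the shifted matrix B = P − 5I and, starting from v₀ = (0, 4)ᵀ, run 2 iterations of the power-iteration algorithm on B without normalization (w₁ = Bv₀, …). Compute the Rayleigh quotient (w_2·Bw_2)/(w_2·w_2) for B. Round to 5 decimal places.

B = P − 5I has rows (1, 3); (4, -4)
w1 = Bv₀ = (12, -16)
w2 = Bw1 = (-36, 112)
Bw2 = (300, -592)
w2·Bw2 = -77104; w2·w2 = 13840; μ ≈ -77104/13840 = -5.57110

μ ≈ -5.57110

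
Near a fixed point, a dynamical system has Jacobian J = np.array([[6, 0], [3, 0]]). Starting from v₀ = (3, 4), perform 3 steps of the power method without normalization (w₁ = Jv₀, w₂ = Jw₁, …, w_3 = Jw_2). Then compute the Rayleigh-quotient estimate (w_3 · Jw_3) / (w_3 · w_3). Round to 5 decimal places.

6.00000

w1 = Jv₀ = (6·3 + 0·4; 3·3 + 0·4) = (18, 9)
w2 = Jw1 = (6·18 + 0·9; 3·18 + 0·9) = (108, 54)
w3 = Jw2 = (648, 324)
Jw3 = (3888, 1944)
w3·Jw3 = 648·3888 + 324·1944 = 3149280; w3·w3 = 648·648 + 324·324 = 524880
λ ≈ 3149280/524880 = 6.00000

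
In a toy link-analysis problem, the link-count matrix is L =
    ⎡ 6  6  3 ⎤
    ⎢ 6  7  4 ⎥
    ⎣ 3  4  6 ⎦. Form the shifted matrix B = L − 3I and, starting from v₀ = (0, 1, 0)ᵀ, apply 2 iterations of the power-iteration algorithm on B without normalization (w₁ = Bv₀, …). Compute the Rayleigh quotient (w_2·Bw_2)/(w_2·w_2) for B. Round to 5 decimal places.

12.17730

B = L − 3I has rows (3, 6, 3); (6, 4, 4); (3, 4, 3)
w1 = Bv₀ = (6, 4, 4)
w2 = Bw1 = (54, 68, 46)
Bw2 = (708, 780, 572)
w2·Bw2 = 117584; w2·w2 = 9656; μ ≈ 117584/9656 = 12.17730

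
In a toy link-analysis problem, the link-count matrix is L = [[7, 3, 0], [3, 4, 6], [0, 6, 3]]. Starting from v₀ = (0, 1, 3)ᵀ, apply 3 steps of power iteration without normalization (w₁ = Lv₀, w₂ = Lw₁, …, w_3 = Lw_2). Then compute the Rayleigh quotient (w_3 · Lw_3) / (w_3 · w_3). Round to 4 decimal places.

10.7927

w1 = Lv₀ = (3, 22, 15)
w2 = Lw1 = (87, 187, 177)
w3 = Lw2 = (1170, 2071, 1653)
Lw3 = (14403, 21712, 17385)
w3·Lw3 = 1170·14403 + 2071·21712 + 1653·17385 = 90554467; w3·w3 = 1170·1170 + 2071·2071 + 1653·1653 = 8390350
λ ≈ 90554467/8390350 = 10.7927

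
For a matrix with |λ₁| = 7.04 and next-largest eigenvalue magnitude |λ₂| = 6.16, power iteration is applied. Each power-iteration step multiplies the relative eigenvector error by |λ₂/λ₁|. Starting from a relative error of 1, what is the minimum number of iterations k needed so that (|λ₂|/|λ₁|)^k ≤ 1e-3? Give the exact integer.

52

|λ₂/λ₁| = 6.16/7.04 = 0.87500
Need k ≥ ln(1e-3) / ln(0.87500) = -6.9078 / -0.1335 ≈ 51.731
Smallest integer k satisfying the bound: 52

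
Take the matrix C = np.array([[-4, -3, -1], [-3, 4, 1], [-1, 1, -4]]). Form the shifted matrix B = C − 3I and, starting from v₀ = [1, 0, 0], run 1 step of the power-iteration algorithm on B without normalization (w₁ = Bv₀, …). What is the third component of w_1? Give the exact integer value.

-1

B = C − 3I has rows (-7, -3, -1); (-3, 1, 1); (-1, 1, -7)
w1 = Bv₀ = (-7, -3, -1)
Requested component of w1: -1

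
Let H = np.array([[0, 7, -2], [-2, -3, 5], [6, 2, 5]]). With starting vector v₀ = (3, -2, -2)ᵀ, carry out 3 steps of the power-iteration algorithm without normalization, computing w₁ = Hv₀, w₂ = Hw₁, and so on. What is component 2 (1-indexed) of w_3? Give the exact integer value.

w1 = Hv₀ = (-10, -10, 4)
w2 = Hw1 = (-78, 70, -60)
w3 = Hw2 = (610, -354, -628)
The requested component of w3 is -354.

-354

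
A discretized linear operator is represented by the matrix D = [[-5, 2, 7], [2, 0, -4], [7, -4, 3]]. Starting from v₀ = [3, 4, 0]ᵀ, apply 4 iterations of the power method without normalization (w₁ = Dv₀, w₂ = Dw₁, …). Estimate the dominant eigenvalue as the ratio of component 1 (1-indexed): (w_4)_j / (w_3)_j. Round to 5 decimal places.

w1 = Dv₀ = (-7, 6, 5)
w2 = Dw1 = (82, -34, -58)
w3 = Dw2 = (-884, 396, 536)
w4 = Dw3 = (8964, -3912, -6164)
Ratio at component: 8964 / -884 = -10.14027

-10.14027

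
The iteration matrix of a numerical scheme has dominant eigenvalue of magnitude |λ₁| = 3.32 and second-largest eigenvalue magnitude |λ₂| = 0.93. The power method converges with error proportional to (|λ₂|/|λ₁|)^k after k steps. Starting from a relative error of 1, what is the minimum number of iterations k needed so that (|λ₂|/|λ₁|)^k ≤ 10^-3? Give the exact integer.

|λ₂/λ₁| = 0.93/3.32 = 0.28012
Need k ≥ ln(10^-3) / ln(0.28012) = -6.9078 / -1.2725 ≈ 5.428
Smallest integer k satisfying the bound: 6

6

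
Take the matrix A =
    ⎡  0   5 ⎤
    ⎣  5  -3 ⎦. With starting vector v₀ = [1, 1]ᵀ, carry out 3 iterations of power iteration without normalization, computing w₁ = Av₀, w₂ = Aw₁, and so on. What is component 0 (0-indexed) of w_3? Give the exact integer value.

w1 = Av₀ = (5, 2)
w2 = Aw1 = (10, 19)
w3 = Aw2 = (95, -7)
The requested component of w3 is 95.

95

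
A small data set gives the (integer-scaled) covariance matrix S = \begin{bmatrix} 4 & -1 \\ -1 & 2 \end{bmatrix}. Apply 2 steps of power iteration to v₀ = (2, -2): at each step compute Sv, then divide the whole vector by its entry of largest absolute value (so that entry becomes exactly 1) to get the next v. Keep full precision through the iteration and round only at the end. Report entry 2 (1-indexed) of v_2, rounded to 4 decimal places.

-0.4783

Sv0 = (10.00000, -6.00000); divide by 10.00000 → v1 = (1.00000, -0.60000)
Sv1 = (4.60000, -2.20000); divide by 4.60000 → v2 = (1.00000, -0.47826)
Requested entry of v2: -22/46 = -0.4783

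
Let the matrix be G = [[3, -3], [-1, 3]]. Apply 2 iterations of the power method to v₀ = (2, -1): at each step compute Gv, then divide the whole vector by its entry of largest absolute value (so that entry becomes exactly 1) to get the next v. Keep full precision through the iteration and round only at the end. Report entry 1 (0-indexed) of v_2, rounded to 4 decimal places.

Gv0 = (9.00000, -5.00000); divide by 9.00000 → v1 = (1.00000, -0.55556)
Gv1 = (4.66667, -2.66667); divide by 4.66667 → v2 = (1.00000, -0.57143)
Requested entry of v2: -24/42 = -0.5714

-0.5714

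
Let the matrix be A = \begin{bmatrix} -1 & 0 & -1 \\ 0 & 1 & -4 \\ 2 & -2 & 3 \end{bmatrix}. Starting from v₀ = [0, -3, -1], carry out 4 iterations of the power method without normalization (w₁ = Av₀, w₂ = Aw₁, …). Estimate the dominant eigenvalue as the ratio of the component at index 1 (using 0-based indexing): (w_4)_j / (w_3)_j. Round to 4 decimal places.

4.4894

w1 = Av₀ = ((-1)·0 + 0·(-3) + (-1)·(-1); 0·0 + 1·(-3) + (-4)·(-1); 2·0 + (-2)·(-3) + 3·(-1)) = (1, 1, 3)
w2 = Aw1 = ((-1)·1 + 0·1 + (-1)·3; 0·1 + 1·1 + (-4)·3; 2·1 + (-2)·1 + 3·3) = (-4, -11, 9)
w3 = Aw2 = (-5, -47, 41)
w4 = Aw3 = (-36, -211, 207)
Ratio at component: -211 / -47 = 4.4894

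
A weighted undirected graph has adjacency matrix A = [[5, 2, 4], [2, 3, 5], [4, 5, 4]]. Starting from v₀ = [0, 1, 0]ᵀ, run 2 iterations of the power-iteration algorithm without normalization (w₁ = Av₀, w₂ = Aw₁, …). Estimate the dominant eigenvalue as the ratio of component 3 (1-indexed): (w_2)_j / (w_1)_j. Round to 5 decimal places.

w1 = Av₀ = (5·0 + 2·1 + 4·0; 2·0 + 3·1 + 5·0; 4·0 + 5·1 + 4·0) = (2, 3, 5)
w2 = Aw1 = (5·2 + 2·3 + 4·5; 2·2 + 3·3 + 5·5; 4·2 + 5·3 + 4·5) = (36, 38, 43)
Ratio at component: 43 / 5 = 8.60000

8.60000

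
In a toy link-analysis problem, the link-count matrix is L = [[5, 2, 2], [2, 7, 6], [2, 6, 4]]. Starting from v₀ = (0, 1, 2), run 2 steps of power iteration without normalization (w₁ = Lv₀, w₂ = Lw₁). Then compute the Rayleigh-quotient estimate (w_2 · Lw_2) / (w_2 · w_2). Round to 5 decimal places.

w1 = Lv₀ = (6, 19, 14)
w2 = Lw1 = (96, 229, 182)
Lw2 = (1302, 2887, 2294)
w2·Lw2 = 96·1302 + 229·2887 + 182·2294 = 1203623; w2·w2 = 96·96 + 229·229 + 182·182 = 94781
λ ≈ 1203623/94781 = 12.69899

λ ≈ 12.69899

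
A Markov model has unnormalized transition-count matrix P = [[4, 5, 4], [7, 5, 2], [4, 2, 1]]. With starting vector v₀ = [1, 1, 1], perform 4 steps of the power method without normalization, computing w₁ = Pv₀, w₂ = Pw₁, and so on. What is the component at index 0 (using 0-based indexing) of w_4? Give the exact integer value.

w1 = Pv₀ = (4·1 + 5·1 + 4·1; 7·1 + 5·1 + 2·1; 4·1 + 2·1 + 1·1) = (13, 14, 7)
w2 = Pw1 = (4·13 + 5·14 + 4·7; 7·13 + 5·14 + 2·7; 4·13 + 2·14 + 1·7) = (150, 175, 87)
w3 = Pw2 = (1823, 2099, 1037)
w4 = Pw3 = (21935, 25330, 12527)
The requested component of w4 is 21935.

21935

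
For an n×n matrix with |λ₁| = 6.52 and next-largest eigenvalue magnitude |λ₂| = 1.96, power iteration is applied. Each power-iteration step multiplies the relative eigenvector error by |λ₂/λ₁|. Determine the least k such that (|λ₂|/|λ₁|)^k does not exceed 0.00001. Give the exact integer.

10

|λ₂/λ₁| = 1.96/6.52 = 0.30061
Need k ≥ ln(0.00001) / ln(0.30061) = -11.5129 / -1.2019 ≈ 9.579
Smallest integer k satisfying the bound: 10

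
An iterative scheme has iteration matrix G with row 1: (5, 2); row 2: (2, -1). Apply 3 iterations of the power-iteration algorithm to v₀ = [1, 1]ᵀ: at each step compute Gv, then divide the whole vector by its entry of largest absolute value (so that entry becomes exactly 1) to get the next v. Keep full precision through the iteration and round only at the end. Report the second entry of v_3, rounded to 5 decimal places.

Gv0 = (7.000000, 1.000000); divide by 7.000000 → v1 = (1.000000, 0.142857)
Gv1 = (5.285714, 1.857143); divide by 5.285714 → v2 = (1.000000, 0.351351)
Gv2 = (5.702703, 1.648649); divide by 5.702703 → v3 = (1.000000, 0.289100)
Requested entry of v3: 61/211 = 0.28910

0.28910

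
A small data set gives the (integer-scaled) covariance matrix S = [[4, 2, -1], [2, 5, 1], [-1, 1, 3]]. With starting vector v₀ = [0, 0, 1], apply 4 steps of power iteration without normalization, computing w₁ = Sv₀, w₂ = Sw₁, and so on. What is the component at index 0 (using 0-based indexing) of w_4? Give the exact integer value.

-58

w1 = Sv₀ = (-1, 1, 3)
w2 = Sw1 = (-5, 6, 11)
w3 = Sw2 = (-19, 31, 44)
w4 = Sw3 = (-58, 161, 182)
The requested component of w4 is -58.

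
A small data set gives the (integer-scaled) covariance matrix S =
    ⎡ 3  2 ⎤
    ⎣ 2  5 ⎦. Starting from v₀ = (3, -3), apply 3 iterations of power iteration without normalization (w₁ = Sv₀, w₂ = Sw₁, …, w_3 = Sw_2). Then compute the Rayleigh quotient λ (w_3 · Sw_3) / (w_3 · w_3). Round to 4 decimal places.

w1 = Sv₀ = (3·3 + 2·(-3); 2·3 + 5·(-3)) = (3, -9)
w2 = Sw1 = (3·3 + 2·(-9); 2·3 + 5·(-9)) = (-9, -39)
w3 = Sw2 = (-105, -213)
Sw3 = (-741, -1275)
w3·Sw3 = (-105)·(-741) + (-213)·(-1275) = 349380; w3·w3 = (-105)·(-105) + (-213)·(-213) = 56394
λ ≈ 349380/56394 = 6.1953

6.1953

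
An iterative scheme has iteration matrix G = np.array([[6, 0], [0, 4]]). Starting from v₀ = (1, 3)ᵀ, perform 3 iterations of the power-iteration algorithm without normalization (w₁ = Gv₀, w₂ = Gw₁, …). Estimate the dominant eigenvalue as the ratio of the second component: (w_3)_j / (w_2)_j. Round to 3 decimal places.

4.000

w1 = Gv₀ = (6, 12)
w2 = Gw1 = (36, 48)
w3 = Gw2 = (216, 192)
Ratio at component: 192 / 48 = 4.000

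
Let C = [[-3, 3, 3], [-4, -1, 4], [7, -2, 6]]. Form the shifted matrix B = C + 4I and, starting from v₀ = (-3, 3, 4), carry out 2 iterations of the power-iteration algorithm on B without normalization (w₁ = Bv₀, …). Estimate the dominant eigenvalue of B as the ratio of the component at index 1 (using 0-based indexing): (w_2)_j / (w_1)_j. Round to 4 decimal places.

B = C + 4I has rows (1, 3, 3); (-4, 3, 4); (7, -2, 10)
w1 = Bv₀ = (18, 37, 13)
w2 = Bw1 = (168, 91, 182)
Ratio: 91/37 = 2.4595

μ ≈ 2.4595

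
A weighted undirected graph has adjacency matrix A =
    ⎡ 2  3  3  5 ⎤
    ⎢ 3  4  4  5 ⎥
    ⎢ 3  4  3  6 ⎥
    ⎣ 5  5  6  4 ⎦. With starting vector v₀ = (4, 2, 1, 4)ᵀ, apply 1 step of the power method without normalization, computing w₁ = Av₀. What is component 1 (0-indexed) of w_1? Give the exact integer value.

w1 = Av₀ = (37, 44, 47, 52)
The requested component of w1 is 44.

44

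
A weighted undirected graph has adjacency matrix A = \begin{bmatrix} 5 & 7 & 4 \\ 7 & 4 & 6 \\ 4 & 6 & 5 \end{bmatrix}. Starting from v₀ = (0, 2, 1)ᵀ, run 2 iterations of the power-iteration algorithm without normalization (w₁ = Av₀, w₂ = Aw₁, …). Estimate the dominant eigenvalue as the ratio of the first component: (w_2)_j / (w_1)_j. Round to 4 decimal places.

14.2222

w1 = Av₀ = (5·0 + 7·2 + 4·1; 7·0 + 4·2 + 6·1; 4·0 + 6·2 + 5·1) = (18, 14, 17)
w2 = Aw1 = (5·18 + 7·14 + 4·17; 7·18 + 4·14 + 6·17; 4·18 + 6·14 + 5·17) = (256, 284, 241)
Ratio at component: 256 / 18 = 14.2222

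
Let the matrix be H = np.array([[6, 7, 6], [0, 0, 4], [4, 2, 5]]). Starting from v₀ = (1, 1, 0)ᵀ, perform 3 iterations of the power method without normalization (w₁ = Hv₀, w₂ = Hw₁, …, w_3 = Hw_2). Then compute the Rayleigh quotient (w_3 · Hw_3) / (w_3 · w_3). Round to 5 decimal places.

λ ≈ 11.70609

w1 = Hv₀ = (6·1 + 7·1 + 6·0; 0·1 + 0·1 + 4·0; 4·1 + 2·1 + 5·0) = (13, 0, 6)
w2 = Hw1 = (6·13 + 7·0 + 6·6; 0·13 + 0·0 + 4·6; 4·13 + 2·0 + 5·6) = (114, 24, 82)
w3 = Hw2 = (1344, 328, 914)
Hw3 = (15844, 3656, 10602)
w3·Hw3 = 1344·15844 + 328·3656 + 914·10602 = 32183732; w3·w3 = 1344·1344 + 328·328 + 914·914 = 2749316
λ ≈ 32183732/2749316 = 11.70609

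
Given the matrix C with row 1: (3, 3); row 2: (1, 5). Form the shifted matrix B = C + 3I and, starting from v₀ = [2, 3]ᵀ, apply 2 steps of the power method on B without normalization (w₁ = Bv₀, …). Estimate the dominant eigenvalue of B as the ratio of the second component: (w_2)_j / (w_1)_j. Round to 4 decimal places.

8.8077

B = C + 3I has rows (6, 3); (1, 8)
w1 = Bv₀ = (21, 26)
w2 = Bw1 = (204, 229)
Ratio: 229/26 = 8.8077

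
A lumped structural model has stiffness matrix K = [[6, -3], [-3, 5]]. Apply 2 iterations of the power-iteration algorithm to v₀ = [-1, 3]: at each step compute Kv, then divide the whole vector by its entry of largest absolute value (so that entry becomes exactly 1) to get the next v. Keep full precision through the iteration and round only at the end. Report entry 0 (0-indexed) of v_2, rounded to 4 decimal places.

1.0000

Kv0 = (-15.00000, 18.00000); divide by 18.00000 → v1 = (-0.83333, 1.00000)
Kv1 = (-8.00000, 7.50000); divide by -8.00000 → v2 = (1.00000, -0.93750)
Requested entry of v2: -144/-144 = 1.0000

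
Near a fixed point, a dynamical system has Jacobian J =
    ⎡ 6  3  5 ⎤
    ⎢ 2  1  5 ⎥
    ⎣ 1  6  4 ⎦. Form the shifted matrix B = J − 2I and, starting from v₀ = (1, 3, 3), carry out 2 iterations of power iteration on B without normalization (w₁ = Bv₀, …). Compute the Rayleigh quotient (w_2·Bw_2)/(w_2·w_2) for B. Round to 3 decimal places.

B = J − 2I has rows (4, 3, 5); (2, -1, 5); (1, 6, 2)
w1 = Bv₀ = (4·1 + 3·3 + 5·3; 2·1 + (-1)·3 + 5·3; 1·1 + 6·3 + 2·3) = (28, 14, 25)
w2 = Bw1 = (4·28 + 3·14 + 5·25; 2·28 + (-1)·14 + 5·25; 1·28 + 6·14 + 2·25) = (279, 167, 162)
Bw2 = (2427, 1201, 1605)
w2·Bw2 = 1137710; w2·w2 = 131974; μ ≈ 1137710/131974 = 8.621

8.621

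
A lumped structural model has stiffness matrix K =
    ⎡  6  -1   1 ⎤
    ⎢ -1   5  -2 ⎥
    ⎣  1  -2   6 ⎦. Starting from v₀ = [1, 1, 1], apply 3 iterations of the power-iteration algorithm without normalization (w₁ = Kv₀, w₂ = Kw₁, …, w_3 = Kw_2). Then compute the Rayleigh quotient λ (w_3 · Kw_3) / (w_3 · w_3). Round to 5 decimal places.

8.09744

w1 = Kv₀ = (6, 2, 5)
w2 = Kw1 = (39, -6, 32)
w3 = Kw2 = (272, -133, 243)
Kw3 = (2008, -1423, 1996)
w3·Kw3 = 272·2008 + (-133)·(-1423) + 243·1996 = 1220463; w3·w3 = 272·272 + (-133)·(-133) + 243·243 = 150722
λ ≈ 1220463/150722 = 8.09744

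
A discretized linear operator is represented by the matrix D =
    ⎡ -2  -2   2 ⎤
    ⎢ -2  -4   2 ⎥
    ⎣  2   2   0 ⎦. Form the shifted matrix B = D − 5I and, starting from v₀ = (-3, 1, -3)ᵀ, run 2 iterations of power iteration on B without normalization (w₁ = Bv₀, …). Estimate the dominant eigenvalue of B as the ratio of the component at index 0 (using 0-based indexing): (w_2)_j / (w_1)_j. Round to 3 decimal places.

B = D − 5I has rows (-7, -2, 2); (-2, -9, 2); (2, 2, -5)
w1 = Bv₀ = (13, -9, 11)
w2 = Bw1 = (-51, 77, -47)
Ratio: -51/13 = -3.923

-3.923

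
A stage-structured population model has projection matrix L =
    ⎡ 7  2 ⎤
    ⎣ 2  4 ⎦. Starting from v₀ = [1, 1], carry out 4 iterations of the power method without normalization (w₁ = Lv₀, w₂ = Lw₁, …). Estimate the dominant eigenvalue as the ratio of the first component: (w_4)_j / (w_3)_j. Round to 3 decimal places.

w1 = Lv₀ = (7·1 + 2·1; 2·1 + 4·1) = (9, 6)
w2 = Lw1 = (7·9 + 2·6; 2·9 + 4·6) = (75, 42)
w3 = Lw2 = (609, 318)
w4 = Lw3 = (4899, 2490)
Ratio at component: 4899 / 609 = 8.044

λ ≈ 8.044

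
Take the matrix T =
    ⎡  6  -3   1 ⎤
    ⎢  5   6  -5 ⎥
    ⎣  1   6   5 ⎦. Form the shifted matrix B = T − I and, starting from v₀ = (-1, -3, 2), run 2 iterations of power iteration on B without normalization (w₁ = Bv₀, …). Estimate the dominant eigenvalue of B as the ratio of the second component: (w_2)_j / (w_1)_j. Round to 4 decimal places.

μ ≈ 2.1667

B = T − I has rows (5, -3, 1); (5, 5, -5); (1, 6, 4)
w1 = Bv₀ = (6, -30, -11)
w2 = Bw1 = (109, -65, -218)
Ratio: -65/-30 = 2.1667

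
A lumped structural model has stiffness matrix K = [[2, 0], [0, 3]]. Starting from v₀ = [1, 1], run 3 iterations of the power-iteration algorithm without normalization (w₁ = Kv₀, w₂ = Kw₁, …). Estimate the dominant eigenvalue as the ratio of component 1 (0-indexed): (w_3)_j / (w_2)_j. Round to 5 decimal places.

3.00000

w1 = Kv₀ = (2·1 + 0·1; 0·1 + 3·1) = (2, 3)
w2 = Kw1 = (2·2 + 0·3; 0·2 + 3·3) = (4, 9)
w3 = Kw2 = (8, 27)
Ratio at component: 27 / 9 = 3.00000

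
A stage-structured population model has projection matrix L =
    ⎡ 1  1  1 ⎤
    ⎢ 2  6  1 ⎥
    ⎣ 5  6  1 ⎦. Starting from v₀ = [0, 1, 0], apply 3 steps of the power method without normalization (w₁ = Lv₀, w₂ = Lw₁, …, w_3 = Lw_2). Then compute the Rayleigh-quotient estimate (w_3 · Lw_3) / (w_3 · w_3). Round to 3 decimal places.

λ ≈ 7.753

w1 = Lv₀ = (1, 6, 6)
w2 = Lw1 = (13, 44, 47)
w3 = Lw2 = (104, 337, 376)
Lw3 = (817, 2606, 2918)
w3·Lw3 = 104·817 + 337·2606 + 376·2918 = 2060358; w3·w3 = 104·104 + 337·337 + 376·376 = 265761
λ ≈ 2060358/265761 = 7.753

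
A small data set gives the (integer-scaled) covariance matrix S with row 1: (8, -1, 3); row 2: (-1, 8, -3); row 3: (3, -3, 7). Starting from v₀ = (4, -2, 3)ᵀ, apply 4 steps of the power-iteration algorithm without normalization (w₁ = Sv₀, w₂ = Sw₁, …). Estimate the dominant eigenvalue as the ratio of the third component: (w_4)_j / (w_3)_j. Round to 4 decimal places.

12.3742

w1 = Sv₀ = (43, -29, 39)
w2 = Sw1 = (490, -392, 489)
w3 = Sw2 = (5779, -5093, 6069)
w4 = Sw3 = (69532, -64730, 75099)
Ratio at component: 75099 / 6069 = 12.3742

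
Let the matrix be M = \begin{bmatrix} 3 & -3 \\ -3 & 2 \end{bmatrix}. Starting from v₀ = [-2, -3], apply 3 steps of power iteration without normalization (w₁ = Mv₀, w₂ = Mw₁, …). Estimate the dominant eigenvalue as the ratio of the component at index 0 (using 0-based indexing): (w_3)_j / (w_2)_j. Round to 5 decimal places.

λ ≈ 6.00000

w1 = Mv₀ = (3, 0)
w2 = Mw1 = (9, -9)
w3 = Mw2 = (54, -45)
Ratio at component: 54 / 9 = 6.00000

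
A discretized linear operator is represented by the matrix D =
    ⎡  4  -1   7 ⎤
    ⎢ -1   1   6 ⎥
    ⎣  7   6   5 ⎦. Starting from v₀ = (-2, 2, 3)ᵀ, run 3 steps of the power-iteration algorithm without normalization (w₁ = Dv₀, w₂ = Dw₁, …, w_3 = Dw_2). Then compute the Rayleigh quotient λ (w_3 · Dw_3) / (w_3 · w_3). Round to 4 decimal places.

12.6447

w1 = Dv₀ = (4·(-2) + (-1)·2 + 7·3; (-1)·(-2) + 1·2 + 6·3; 7·(-2) + 6·2 + 5·3) = (11, 22, 13)
w2 = Dw1 = (4·11 + (-1)·22 + 7·13; (-1)·11 + 1·22 + 6·13; 7·11 + 6·22 + 5·13) = (113, 89, 274)
w3 = Dw2 = (2281, 1620, 2695)
Dw3 = (26369, 15509, 39162)
w3·Dw3 = 2281·26369 + 1620·15509 + 2695·39162 = 190813859; w3·w3 = 2281·2281 + 1620·1620 + 2695·2695 = 15090386
λ ≈ 190813859/15090386 = 12.6447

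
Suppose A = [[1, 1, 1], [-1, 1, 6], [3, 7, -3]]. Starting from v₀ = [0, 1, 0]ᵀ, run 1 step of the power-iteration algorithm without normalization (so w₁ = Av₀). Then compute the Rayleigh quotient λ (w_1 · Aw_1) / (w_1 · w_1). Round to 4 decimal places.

-0.5098

w1 = Av₀ = (1·0 + 1·1 + 1·0; (-1)·0 + 1·1 + 6·0; 3·0 + 7·1 + (-3)·0) = (1, 1, 7)
Aw1 = (9, 42, -11)
w1·Aw1 = 1·9 + 1·42 + 7·(-11) = -26; w1·w1 = 1·1 + 1·1 + 7·7 = 51
λ ≈ -26/51 = -0.5098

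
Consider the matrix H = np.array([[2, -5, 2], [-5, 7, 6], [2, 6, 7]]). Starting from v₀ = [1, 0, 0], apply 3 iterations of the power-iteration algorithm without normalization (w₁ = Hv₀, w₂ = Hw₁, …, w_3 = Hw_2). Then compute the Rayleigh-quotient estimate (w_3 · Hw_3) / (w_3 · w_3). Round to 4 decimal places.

w1 = Hv₀ = (2·1 + (-5)·0 + 2·0; (-5)·1 + 7·0 + 6·0; 2·1 + 6·0 + 7·0) = (2, -5, 2)
w2 = Hw1 = (2·2 + (-5)·(-5) + 2·2; (-5)·2 + 7·(-5) + 6·2; 2·2 + 6·(-5) + 7·2) = (33, -33, -12)
w3 = Hw2 = (207, -468, -216)
Hw3 = (2322, -5607, -3906)
w3·Hw3 = 207·2322 + (-468)·(-5607) + (-216)·(-3906) = 3948426; w3·w3 = 207·207 + (-468)·(-468) + (-216)·(-216) = 308529
λ ≈ 3948426/308529 = 12.7976

λ ≈ 12.7976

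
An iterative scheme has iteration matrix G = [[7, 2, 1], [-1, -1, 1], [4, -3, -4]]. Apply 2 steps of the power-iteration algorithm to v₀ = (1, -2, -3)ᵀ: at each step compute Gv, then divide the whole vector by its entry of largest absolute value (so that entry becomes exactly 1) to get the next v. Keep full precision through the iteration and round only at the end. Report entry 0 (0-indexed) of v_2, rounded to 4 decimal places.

-0.2195

Gv0 = (0.00000, -2.00000, 22.00000); divide by 22.00000 → v1 = (0.00000, -0.09091, 1.00000)
Gv1 = (0.81818, 1.09091, -3.72727); divide by -3.72727 → v2 = (-0.21951, -0.29268, 1.00000)
Requested entry of v2: 18/-82 = -0.2195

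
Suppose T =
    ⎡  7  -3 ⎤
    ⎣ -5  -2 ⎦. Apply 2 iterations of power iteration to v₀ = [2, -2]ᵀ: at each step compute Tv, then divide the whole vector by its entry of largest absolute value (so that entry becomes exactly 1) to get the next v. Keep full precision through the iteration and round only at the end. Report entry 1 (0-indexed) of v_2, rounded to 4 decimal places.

-0.5570

Tv0 = (20.00000, -6.00000); divide by 20.00000 → v1 = (1.00000, -0.30000)
Tv1 = (7.90000, -4.40000); divide by 7.90000 → v2 = (1.00000, -0.55696)
Requested entry of v2: -88/158 = -0.5570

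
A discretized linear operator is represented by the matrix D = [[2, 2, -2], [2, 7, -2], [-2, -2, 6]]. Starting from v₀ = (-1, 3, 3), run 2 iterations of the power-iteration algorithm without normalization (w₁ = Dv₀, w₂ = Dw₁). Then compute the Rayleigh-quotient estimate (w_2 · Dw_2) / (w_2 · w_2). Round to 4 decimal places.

w1 = Dv₀ = (-2, 13, 14)
w2 = Dw1 = (-6, 59, 62)
Dw2 = (-18, 277, 266)
w2·Dw2 = (-6)·(-18) + 59·277 + 62·266 = 32943; w2·w2 = (-6)·(-6) + 59·59 + 62·62 = 7361
λ ≈ 32943/7361 = 4.4753

4.4753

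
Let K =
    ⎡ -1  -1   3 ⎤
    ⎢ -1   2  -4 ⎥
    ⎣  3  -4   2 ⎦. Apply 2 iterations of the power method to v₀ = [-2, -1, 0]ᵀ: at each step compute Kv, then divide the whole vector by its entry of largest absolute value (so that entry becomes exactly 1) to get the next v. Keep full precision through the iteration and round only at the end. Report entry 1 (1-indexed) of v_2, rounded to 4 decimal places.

1.0000

Kv0 = (3.00000, 0.00000, -2.00000); divide by 3.00000 → v1 = (1.00000, 0.00000, -0.66667)
Kv1 = (-3.00000, 1.66667, 1.66667); divide by -3.00000 → v2 = (1.00000, -0.55556, -0.55556)
Requested entry of v2: -9/-9 = 1.0000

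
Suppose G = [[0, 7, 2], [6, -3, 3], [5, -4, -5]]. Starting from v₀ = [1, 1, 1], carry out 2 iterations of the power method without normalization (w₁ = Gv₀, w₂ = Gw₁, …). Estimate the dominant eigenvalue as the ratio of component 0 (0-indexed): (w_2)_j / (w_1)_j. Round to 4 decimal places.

w1 = Gv₀ = (0·1 + 7·1 + 2·1; 6·1 + (-3)·1 + 3·1; 5·1 + (-4)·1 + (-5)·1) = (9, 6, -4)
w2 = Gw1 = (0·9 + 7·6 + 2·(-4); 6·9 + (-3)·6 + 3·(-4); 5·9 + (-4)·6 + (-5)·(-4)) = (34, 24, 41)
Ratio at component: 34 / 9 = 3.7778

3.7778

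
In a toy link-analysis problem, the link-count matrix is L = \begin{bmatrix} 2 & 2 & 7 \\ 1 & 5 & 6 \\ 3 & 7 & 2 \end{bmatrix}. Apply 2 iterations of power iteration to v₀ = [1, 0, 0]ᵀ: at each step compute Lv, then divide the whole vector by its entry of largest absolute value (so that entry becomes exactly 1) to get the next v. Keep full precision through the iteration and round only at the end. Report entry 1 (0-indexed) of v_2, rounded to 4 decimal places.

Lv0 = (2.00000, 1.00000, 3.00000); divide by 3.00000 → v1 = (0.66667, 0.33333, 1.00000)
Lv1 = (9.00000, 8.33333, 6.33333); divide by 9.00000 → v2 = (1.00000, 0.92593, 0.70370)
Requested entry of v2: 25/27 = 0.9259

0.9259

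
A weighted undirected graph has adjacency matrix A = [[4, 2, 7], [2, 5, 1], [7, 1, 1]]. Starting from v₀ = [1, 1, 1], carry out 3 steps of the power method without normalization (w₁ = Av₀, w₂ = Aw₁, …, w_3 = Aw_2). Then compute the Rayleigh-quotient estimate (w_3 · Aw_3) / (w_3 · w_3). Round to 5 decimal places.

w1 = Av₀ = (4·1 + 2·1 + 7·1; 2·1 + 5·1 + 1·1; 7·1 + 1·1 + 1·1) = (13, 8, 9)
w2 = Aw1 = (4·13 + 2·8 + 7·9; 2·13 + 5·8 + 1·9; 7·13 + 1·8 + 1·9) = (131, 75, 108)
w3 = Aw2 = (1430, 745, 1100)
Aw3 = (14910, 7685, 11855)
w3·Aw3 = 1430·14910 + 745·7685 + 1100·11855 = 40087125; w3·w3 = 1430·1430 + 745·745 + 1100·1100 = 3809925
λ ≈ 40087125/3809925 = 10.52176

λ ≈ 10.52176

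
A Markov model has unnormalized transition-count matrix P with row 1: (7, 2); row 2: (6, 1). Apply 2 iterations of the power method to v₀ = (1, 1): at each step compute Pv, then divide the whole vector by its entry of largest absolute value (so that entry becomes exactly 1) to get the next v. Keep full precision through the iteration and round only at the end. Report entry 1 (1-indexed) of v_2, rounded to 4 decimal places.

1.0000

Pv0 = (9.00000, 7.00000); divide by 9.00000 → v1 = (1.00000, 0.77778)
Pv1 = (8.55556, 6.77778); divide by 8.55556 → v2 = (1.00000, 0.79221)
Requested entry of v2: 77/77 = 1.0000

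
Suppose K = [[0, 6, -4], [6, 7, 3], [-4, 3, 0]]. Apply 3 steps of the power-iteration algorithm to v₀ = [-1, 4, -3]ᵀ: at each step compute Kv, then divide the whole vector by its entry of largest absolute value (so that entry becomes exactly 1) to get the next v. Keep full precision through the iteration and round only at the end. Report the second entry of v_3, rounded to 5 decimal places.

0.88392

Kv0 = (36.000000, 13.000000, 16.000000); divide by 36.000000 → v1 = (1.000000, 0.361111, 0.444444)
Kv1 = (0.388889, 9.861111, -2.916667); divide by 9.861111 → v2 = (0.039437, 1.000000, -0.295775)
Kv2 = (7.183099, 6.349296, 2.842254); divide by 7.183099 → v3 = (1.000000, 0.883922, 0.395686)
Requested entry of v3: 2254/2550 = 0.88392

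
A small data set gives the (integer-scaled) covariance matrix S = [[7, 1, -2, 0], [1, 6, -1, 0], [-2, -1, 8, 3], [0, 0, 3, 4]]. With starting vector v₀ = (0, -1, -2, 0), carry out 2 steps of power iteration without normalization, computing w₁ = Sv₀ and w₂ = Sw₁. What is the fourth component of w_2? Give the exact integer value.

-69

w1 = Sv₀ = (3, -4, -15, -6)
w2 = Sw1 = (47, -6, -140, -69)
The requested component of w2 is -69.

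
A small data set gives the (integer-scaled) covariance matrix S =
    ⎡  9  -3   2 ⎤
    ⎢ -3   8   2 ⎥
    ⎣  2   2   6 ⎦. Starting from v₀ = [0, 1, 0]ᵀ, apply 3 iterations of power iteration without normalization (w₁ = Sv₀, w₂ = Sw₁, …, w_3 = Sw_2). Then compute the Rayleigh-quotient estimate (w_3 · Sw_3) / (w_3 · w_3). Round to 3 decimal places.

w1 = Sv₀ = (9·0 + (-3)·1 + 2·0; (-3)·0 + 8·1 + 2·0; 2·0 + 2·1 + 6·0) = (-3, 8, 2)
w2 = Sw1 = (9·(-3) + (-3)·8 + 2·2; (-3)·(-3) + 8·8 + 2·2; 2·(-3) + 2·8 + 6·2) = (-47, 77, 22)
w3 = Sw2 = (-610, 801, 192)
Sw3 = (-7509, 8622, 1534)
w3·Sw3 = (-610)·(-7509) + 801·8622 + 192·1534 = 11781240; w3·w3 = (-610)·(-610) + 801·801 + 192·192 = 1050565
λ ≈ 11781240/1050565 = 11.214

λ ≈ 11.214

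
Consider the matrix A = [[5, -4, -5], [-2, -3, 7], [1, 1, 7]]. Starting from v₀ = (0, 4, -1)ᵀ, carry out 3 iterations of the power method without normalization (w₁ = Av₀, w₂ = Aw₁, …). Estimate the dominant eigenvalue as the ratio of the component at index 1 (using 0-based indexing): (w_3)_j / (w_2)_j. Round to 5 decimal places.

-10.39655

w1 = Av₀ = (-11, -19, -3)
w2 = Aw1 = (36, 58, -51)
w3 = Aw2 = (203, -603, -263)
Ratio at component: -603 / 58 = -10.39655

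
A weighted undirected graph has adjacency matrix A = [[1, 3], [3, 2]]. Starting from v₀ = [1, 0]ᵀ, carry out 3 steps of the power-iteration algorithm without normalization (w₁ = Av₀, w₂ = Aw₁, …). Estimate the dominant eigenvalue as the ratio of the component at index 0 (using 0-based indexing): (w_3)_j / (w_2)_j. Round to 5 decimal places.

w1 = Av₀ = (1, 3)
w2 = Aw1 = (10, 9)
w3 = Aw2 = (37, 48)
Ratio at component: 37 / 10 = 3.70000

λ ≈ 3.70000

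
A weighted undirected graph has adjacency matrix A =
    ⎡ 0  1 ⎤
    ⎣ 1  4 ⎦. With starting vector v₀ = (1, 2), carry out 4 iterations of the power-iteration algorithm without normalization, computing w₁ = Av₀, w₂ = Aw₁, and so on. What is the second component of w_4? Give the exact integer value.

682

w1 = Av₀ = (2, 9)
w2 = Aw1 = (9, 38)
w3 = Aw2 = (38, 161)
w4 = Aw3 = (161, 682)
The requested component of w4 is 682.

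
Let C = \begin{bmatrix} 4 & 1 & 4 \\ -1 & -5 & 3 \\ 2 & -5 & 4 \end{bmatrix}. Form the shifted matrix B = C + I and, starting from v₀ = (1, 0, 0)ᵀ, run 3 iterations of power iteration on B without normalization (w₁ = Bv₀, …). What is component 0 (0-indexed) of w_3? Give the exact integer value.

B = C + I has rows (5, 1, 4); (-1, -4, 3); (2, -5, 5)
w1 = Bv₀ = (5·1 + 1·0 + 4·0; (-1)·1 + (-4)·0 + 3·0; 2·1 + (-5)·0 + 5·0) = (5, -1, 2)
w2 = Bw1 = (5·5 + 1·(-1) + 4·2; (-1)·5 + (-4)·(-1) + 3·2; 2·5 + (-5)·(-1) + 5·2) = (32, 5, 25)
w3 = Bw2 = (265, 23, 164)
Requested component of w3: 265

265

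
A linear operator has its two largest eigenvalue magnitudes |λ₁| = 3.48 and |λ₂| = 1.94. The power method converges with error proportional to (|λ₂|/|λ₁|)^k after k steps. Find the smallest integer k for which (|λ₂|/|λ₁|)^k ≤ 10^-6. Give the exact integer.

|λ₂/λ₁| = 1.94/3.48 = 0.55747
Need k ≥ ln(10^-6) / ln(0.55747) = -13.8155 / -0.5843 ≈ 23.643
Smallest integer k satisfying the bound: 24

24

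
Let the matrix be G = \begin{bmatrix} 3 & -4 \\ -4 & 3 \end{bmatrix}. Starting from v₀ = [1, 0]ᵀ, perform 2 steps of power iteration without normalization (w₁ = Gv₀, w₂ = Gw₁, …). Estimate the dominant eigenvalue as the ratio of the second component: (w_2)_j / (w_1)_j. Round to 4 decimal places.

λ ≈ 6.0000

w1 = Gv₀ = (3, -4)
w2 = Gw1 = (25, -24)
Ratio at component: -24 / -4 = 6.0000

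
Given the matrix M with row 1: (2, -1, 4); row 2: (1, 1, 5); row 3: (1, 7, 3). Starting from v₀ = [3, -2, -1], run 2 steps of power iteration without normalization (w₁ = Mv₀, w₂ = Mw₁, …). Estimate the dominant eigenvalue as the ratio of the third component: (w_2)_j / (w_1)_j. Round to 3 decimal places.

w1 = Mv₀ = (2·3 + (-1)·(-2) + 4·(-1); 1·3 + 1·(-2) + 5·(-1); 1·3 + 7·(-2) + 3·(-1)) = (4, -4, -14)
w2 = Mw1 = (2·4 + (-1)·(-4) + 4·(-14); 1·4 + 1·(-4) + 5·(-14); 1·4 + 7·(-4) + 3·(-14)) = (-44, -70, -66)
Ratio at component: -66 / -14 = 4.714

λ ≈ 4.714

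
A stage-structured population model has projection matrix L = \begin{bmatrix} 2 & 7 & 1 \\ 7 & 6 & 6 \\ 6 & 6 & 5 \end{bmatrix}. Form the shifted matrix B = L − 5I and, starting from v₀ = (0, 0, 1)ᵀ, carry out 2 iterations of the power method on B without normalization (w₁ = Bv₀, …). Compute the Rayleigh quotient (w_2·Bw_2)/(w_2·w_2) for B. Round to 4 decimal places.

μ ≈ 5.9994

B = L − 5I has rows (-3, 7, 1); (7, 1, 6); (6, 6, 0)
w1 = Bv₀ = (1, 6, 0)
w2 = Bw1 = (39, 13, 42)
Bw2 = (16, 538, 312)
w2·Bw2 = 20722; w2·w2 = 3454; μ ≈ 20722/3454 = 5.9994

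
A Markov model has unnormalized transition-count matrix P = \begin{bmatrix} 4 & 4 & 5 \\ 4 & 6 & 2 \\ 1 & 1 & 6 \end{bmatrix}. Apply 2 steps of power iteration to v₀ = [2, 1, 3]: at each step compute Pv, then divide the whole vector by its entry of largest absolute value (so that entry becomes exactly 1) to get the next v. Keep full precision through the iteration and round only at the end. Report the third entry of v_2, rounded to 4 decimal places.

0.5904

Pv0 = (27.00000, 20.00000, 21.00000); divide by 27.00000 → v1 = (1.00000, 0.74074, 0.77778)
Pv1 = (10.85185, 10.00000, 6.40741); divide by 10.85185 → v2 = (1.00000, 0.92150, 0.59044)
Requested entry of v2: 173/293 = 0.5904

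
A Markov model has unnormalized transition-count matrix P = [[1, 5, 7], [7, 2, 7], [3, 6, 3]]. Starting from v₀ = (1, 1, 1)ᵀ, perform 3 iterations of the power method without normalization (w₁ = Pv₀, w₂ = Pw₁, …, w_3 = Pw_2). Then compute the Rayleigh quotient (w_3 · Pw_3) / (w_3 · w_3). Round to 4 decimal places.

λ ≈ 13.5696

w1 = Pv₀ = (1·1 + 5·1 + 7·1; 7·1 + 2·1 + 7·1; 3·1 + 6·1 + 3·1) = (13, 16, 12)
w2 = Pw1 = (1·13 + 5·16 + 7·12; 7·13 + 2·16 + 7·12; 3·13 + 6·16 + 3·12) = (177, 207, 171)
w3 = Pw2 = (2409, 2850, 2286)
Pw3 = (32661, 38565, 31185)
w3·Pw3 = 2409·32661 + 2850·38565 + 2286·31185 = 259879509; w3·w3 = 2409·2409 + 2850·2850 + 2286·2286 = 19151577
λ ≈ 259879509/19151577 = 13.5696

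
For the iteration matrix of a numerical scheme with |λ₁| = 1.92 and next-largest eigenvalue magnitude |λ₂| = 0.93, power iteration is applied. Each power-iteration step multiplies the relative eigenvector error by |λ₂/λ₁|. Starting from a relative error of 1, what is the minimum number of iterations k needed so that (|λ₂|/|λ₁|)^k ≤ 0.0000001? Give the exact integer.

23

|λ₂/λ₁| = 0.93/1.92 = 0.48438
Need k ≥ ln(0.0000001) / ln(0.48438) = -16.1181 / -0.7249 ≈ 22.235
Smallest integer k satisfying the bound: 23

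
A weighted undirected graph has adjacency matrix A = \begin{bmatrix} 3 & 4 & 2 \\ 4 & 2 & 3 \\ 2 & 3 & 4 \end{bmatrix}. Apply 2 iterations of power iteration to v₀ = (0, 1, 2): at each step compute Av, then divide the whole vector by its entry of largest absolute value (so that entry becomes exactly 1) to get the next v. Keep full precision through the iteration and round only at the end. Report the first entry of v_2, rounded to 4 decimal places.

0.9286

Av0 = (8.00000, 8.00000, 11.00000); divide by 11.00000 → v1 = (0.72727, 0.72727, 1.00000)
Av1 = (7.09091, 7.36364, 7.63636); divide by 7.63636 → v2 = (0.92857, 0.96429, 1.00000)
Requested entry of v2: 78/84 = 0.9286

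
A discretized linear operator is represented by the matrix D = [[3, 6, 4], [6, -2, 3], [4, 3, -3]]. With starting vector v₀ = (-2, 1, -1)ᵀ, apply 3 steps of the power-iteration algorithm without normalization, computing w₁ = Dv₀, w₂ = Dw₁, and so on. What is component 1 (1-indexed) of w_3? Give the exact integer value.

-586

w1 = Dv₀ = (3·(-2) + 6·1 + 4·(-1); 6·(-2) + (-2)·1 + 3·(-1); 4·(-2) + 3·1 + (-3)·(-1)) = (-4, -17, -2)
w2 = Dw1 = (3·(-4) + 6·(-17) + 4·(-2); 6·(-4) + (-2)·(-17) + 3·(-2); 4·(-4) + 3·(-17) + (-3)·(-2)) = (-122, 4, -61)
w3 = Dw2 = (-586, -923, -293)
The requested component of w3 is -586.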